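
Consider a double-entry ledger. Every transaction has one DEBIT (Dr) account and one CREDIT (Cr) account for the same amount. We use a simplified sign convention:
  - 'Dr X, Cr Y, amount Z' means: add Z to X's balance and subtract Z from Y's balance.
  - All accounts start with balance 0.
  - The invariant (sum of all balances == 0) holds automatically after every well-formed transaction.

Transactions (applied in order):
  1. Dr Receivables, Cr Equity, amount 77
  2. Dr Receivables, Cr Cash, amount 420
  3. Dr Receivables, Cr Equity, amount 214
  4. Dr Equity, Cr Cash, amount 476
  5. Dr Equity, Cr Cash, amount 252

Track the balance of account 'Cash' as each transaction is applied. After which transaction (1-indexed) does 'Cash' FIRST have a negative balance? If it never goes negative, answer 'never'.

After txn 1: Cash=0
After txn 2: Cash=-420

Answer: 2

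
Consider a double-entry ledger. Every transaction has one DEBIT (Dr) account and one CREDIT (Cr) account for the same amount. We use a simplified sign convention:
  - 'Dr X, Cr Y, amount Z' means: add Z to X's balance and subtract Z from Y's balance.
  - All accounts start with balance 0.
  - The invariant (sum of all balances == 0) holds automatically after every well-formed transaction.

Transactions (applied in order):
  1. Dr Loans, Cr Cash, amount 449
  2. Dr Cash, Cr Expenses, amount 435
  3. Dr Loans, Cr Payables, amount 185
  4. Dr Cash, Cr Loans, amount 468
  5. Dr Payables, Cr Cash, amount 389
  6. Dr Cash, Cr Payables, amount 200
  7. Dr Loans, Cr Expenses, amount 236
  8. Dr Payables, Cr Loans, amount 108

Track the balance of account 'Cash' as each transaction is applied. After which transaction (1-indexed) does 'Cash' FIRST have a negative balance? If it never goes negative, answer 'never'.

After txn 1: Cash=-449

Answer: 1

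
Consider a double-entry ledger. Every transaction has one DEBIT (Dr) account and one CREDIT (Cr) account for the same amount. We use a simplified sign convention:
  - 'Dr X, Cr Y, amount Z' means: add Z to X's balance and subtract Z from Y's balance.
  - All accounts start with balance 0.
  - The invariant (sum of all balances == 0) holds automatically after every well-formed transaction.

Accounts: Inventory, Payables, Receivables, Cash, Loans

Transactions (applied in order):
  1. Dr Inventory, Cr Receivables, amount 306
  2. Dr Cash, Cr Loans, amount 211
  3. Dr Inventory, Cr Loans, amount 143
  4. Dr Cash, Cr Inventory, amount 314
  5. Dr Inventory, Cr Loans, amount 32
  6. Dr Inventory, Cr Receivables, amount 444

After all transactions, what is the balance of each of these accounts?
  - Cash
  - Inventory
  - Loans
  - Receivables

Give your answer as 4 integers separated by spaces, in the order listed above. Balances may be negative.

After txn 1 (Dr Inventory, Cr Receivables, amount 306): Inventory=306 Receivables=-306
After txn 2 (Dr Cash, Cr Loans, amount 211): Cash=211 Inventory=306 Loans=-211 Receivables=-306
After txn 3 (Dr Inventory, Cr Loans, amount 143): Cash=211 Inventory=449 Loans=-354 Receivables=-306
After txn 4 (Dr Cash, Cr Inventory, amount 314): Cash=525 Inventory=135 Loans=-354 Receivables=-306
After txn 5 (Dr Inventory, Cr Loans, amount 32): Cash=525 Inventory=167 Loans=-386 Receivables=-306
After txn 6 (Dr Inventory, Cr Receivables, amount 444): Cash=525 Inventory=611 Loans=-386 Receivables=-750

Answer: 525 611 -386 -750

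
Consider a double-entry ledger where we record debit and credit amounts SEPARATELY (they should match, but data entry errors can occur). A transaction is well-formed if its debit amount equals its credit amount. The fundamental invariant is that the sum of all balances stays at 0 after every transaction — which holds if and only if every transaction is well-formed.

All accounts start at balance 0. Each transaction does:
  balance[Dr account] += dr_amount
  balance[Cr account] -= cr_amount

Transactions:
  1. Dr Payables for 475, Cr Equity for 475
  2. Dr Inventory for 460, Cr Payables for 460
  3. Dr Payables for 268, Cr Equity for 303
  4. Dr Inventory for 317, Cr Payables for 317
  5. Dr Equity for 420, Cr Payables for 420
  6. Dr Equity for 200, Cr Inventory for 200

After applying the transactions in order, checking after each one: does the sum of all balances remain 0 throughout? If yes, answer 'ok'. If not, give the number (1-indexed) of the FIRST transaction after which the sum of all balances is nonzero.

After txn 1: dr=475 cr=475 sum_balances=0
After txn 2: dr=460 cr=460 sum_balances=0
After txn 3: dr=268 cr=303 sum_balances=-35
After txn 4: dr=317 cr=317 sum_balances=-35
After txn 5: dr=420 cr=420 sum_balances=-35
After txn 6: dr=200 cr=200 sum_balances=-35

Answer: 3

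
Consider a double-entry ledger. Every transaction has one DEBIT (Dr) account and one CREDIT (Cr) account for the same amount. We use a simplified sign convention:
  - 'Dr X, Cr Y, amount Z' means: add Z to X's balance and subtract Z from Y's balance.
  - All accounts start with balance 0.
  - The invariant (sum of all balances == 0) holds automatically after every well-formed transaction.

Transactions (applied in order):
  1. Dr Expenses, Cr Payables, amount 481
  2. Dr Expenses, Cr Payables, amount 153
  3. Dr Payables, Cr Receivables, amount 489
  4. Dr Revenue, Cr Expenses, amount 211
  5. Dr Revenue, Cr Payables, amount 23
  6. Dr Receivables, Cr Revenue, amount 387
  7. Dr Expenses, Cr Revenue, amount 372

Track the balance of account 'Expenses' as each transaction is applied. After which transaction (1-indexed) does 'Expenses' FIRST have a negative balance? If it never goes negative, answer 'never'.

Answer: never

Derivation:
After txn 1: Expenses=481
After txn 2: Expenses=634
After txn 3: Expenses=634
After txn 4: Expenses=423
After txn 5: Expenses=423
After txn 6: Expenses=423
After txn 7: Expenses=795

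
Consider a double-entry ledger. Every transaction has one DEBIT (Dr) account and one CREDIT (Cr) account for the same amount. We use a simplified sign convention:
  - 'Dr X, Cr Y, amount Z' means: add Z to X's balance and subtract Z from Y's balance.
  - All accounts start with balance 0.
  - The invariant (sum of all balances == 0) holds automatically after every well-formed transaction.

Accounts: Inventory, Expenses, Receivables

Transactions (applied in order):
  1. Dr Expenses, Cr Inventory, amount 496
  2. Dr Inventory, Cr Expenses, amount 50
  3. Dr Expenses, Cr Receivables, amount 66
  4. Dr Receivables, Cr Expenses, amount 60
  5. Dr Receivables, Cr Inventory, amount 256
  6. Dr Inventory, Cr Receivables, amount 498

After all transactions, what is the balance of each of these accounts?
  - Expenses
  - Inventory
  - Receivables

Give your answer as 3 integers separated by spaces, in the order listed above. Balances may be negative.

After txn 1 (Dr Expenses, Cr Inventory, amount 496): Expenses=496 Inventory=-496
After txn 2 (Dr Inventory, Cr Expenses, amount 50): Expenses=446 Inventory=-446
After txn 3 (Dr Expenses, Cr Receivables, amount 66): Expenses=512 Inventory=-446 Receivables=-66
After txn 4 (Dr Receivables, Cr Expenses, amount 60): Expenses=452 Inventory=-446 Receivables=-6
After txn 5 (Dr Receivables, Cr Inventory, amount 256): Expenses=452 Inventory=-702 Receivables=250
After txn 6 (Dr Inventory, Cr Receivables, amount 498): Expenses=452 Inventory=-204 Receivables=-248

Answer: 452 -204 -248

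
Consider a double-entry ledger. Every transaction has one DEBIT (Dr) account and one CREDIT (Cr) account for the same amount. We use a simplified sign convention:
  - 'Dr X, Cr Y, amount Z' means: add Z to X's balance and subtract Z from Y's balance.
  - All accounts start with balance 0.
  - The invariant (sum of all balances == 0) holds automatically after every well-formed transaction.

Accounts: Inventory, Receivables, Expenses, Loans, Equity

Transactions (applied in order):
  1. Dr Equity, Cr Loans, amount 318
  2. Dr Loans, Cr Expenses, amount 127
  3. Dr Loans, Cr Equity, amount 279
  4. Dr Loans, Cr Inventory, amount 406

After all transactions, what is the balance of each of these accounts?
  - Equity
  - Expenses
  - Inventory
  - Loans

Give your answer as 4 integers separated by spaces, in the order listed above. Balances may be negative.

After txn 1 (Dr Equity, Cr Loans, amount 318): Equity=318 Loans=-318
After txn 2 (Dr Loans, Cr Expenses, amount 127): Equity=318 Expenses=-127 Loans=-191
After txn 3 (Dr Loans, Cr Equity, amount 279): Equity=39 Expenses=-127 Loans=88
After txn 4 (Dr Loans, Cr Inventory, amount 406): Equity=39 Expenses=-127 Inventory=-406 Loans=494

Answer: 39 -127 -406 494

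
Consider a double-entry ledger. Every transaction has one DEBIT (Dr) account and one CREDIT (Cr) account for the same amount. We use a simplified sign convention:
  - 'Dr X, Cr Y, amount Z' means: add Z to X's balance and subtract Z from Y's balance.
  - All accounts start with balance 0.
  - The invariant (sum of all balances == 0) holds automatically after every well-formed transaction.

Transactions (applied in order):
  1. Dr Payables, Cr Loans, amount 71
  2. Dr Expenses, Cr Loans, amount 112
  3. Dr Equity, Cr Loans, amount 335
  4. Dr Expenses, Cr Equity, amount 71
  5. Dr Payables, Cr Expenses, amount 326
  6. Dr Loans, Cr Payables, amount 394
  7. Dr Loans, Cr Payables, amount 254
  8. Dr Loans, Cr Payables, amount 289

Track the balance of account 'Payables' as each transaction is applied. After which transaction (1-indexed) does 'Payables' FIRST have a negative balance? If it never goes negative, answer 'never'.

After txn 1: Payables=71
After txn 2: Payables=71
After txn 3: Payables=71
After txn 4: Payables=71
After txn 5: Payables=397
After txn 6: Payables=3
After txn 7: Payables=-251

Answer: 7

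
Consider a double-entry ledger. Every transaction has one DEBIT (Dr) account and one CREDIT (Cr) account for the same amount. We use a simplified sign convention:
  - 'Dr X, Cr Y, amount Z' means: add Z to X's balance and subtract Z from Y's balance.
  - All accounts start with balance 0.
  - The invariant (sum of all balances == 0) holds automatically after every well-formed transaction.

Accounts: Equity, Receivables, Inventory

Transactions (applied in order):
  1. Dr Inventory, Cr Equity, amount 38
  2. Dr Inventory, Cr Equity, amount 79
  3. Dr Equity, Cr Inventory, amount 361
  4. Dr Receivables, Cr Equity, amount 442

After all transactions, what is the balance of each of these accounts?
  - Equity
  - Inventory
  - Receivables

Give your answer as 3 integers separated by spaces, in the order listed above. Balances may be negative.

After txn 1 (Dr Inventory, Cr Equity, amount 38): Equity=-38 Inventory=38
After txn 2 (Dr Inventory, Cr Equity, amount 79): Equity=-117 Inventory=117
After txn 3 (Dr Equity, Cr Inventory, amount 361): Equity=244 Inventory=-244
After txn 4 (Dr Receivables, Cr Equity, amount 442): Equity=-198 Inventory=-244 Receivables=442

Answer: -198 -244 442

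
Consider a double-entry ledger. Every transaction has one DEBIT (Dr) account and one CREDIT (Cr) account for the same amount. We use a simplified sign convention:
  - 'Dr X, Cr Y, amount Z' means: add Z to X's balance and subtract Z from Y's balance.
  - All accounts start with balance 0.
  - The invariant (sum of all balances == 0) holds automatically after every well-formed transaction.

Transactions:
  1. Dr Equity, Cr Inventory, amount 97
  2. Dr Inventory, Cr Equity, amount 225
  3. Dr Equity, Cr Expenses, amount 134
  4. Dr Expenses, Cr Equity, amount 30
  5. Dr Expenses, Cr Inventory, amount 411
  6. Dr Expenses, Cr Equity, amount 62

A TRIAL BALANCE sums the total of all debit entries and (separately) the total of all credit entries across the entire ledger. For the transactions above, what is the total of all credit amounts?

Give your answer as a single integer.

Txn 1: credit+=97
Txn 2: credit+=225
Txn 3: credit+=134
Txn 4: credit+=30
Txn 5: credit+=411
Txn 6: credit+=62
Total credits = 959

Answer: 959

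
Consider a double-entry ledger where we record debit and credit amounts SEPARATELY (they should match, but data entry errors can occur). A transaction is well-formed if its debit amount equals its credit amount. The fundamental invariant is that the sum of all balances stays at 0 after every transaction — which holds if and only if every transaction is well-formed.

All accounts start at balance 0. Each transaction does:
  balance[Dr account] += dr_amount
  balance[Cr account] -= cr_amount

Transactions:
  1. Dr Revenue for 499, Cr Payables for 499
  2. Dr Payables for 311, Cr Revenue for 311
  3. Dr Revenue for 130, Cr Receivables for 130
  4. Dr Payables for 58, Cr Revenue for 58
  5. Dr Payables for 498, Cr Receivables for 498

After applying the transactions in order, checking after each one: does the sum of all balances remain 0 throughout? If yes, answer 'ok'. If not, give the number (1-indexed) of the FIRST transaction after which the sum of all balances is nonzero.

Answer: ok

Derivation:
After txn 1: dr=499 cr=499 sum_balances=0
After txn 2: dr=311 cr=311 sum_balances=0
After txn 3: dr=130 cr=130 sum_balances=0
After txn 4: dr=58 cr=58 sum_balances=0
After txn 5: dr=498 cr=498 sum_balances=0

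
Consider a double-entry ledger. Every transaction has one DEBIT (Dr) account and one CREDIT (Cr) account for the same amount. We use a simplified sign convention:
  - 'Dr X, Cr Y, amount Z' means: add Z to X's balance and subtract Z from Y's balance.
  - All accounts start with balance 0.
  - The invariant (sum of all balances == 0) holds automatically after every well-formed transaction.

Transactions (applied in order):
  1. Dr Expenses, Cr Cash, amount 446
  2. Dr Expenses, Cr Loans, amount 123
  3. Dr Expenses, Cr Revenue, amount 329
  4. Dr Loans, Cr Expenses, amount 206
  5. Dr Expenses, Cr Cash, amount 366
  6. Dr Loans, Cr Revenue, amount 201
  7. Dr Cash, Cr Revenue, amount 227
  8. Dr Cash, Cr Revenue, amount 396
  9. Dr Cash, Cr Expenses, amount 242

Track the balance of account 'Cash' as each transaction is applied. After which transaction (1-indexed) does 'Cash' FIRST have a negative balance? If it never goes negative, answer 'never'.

Answer: 1

Derivation:
After txn 1: Cash=-446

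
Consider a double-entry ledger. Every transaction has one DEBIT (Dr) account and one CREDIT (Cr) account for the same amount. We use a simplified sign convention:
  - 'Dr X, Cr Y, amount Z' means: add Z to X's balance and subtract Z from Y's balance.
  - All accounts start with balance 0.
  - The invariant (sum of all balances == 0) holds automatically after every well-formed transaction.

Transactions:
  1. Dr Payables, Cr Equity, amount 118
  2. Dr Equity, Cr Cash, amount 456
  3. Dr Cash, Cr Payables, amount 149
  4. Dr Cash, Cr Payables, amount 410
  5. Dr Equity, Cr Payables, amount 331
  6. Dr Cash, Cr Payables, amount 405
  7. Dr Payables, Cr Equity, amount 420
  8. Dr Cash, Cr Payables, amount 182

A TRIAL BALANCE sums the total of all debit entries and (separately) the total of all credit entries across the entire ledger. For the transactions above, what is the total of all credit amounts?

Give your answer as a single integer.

Answer: 2471

Derivation:
Txn 1: credit+=118
Txn 2: credit+=456
Txn 3: credit+=149
Txn 4: credit+=410
Txn 5: credit+=331
Txn 6: credit+=405
Txn 7: credit+=420
Txn 8: credit+=182
Total credits = 2471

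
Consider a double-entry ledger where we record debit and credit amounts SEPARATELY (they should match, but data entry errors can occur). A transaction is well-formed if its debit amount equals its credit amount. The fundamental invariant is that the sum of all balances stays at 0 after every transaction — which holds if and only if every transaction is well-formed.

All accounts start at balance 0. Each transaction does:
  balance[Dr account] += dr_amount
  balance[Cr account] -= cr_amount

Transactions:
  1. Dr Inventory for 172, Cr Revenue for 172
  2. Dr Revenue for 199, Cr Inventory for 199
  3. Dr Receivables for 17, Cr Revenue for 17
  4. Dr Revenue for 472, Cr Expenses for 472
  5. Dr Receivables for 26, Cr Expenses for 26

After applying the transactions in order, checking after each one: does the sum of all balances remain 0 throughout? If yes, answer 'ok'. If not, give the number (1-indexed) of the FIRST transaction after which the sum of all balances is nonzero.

After txn 1: dr=172 cr=172 sum_balances=0
After txn 2: dr=199 cr=199 sum_balances=0
After txn 3: dr=17 cr=17 sum_balances=0
After txn 4: dr=472 cr=472 sum_balances=0
After txn 5: dr=26 cr=26 sum_balances=0

Answer: ok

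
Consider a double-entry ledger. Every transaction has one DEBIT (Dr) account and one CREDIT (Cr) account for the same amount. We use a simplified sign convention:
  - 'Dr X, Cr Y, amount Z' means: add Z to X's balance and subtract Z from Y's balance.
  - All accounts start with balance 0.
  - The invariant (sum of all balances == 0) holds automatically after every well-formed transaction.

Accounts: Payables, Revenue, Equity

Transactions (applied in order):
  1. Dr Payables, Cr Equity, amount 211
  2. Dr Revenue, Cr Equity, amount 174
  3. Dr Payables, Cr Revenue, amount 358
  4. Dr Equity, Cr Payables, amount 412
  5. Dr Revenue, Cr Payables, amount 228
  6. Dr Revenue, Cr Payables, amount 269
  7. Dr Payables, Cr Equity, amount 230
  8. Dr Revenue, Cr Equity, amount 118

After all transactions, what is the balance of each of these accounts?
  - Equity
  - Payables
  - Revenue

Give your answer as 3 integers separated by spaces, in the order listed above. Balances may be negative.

After txn 1 (Dr Payables, Cr Equity, amount 211): Equity=-211 Payables=211
After txn 2 (Dr Revenue, Cr Equity, amount 174): Equity=-385 Payables=211 Revenue=174
After txn 3 (Dr Payables, Cr Revenue, amount 358): Equity=-385 Payables=569 Revenue=-184
After txn 4 (Dr Equity, Cr Payables, amount 412): Equity=27 Payables=157 Revenue=-184
After txn 5 (Dr Revenue, Cr Payables, amount 228): Equity=27 Payables=-71 Revenue=44
After txn 6 (Dr Revenue, Cr Payables, amount 269): Equity=27 Payables=-340 Revenue=313
After txn 7 (Dr Payables, Cr Equity, amount 230): Equity=-203 Payables=-110 Revenue=313
After txn 8 (Dr Revenue, Cr Equity, amount 118): Equity=-321 Payables=-110 Revenue=431

Answer: -321 -110 431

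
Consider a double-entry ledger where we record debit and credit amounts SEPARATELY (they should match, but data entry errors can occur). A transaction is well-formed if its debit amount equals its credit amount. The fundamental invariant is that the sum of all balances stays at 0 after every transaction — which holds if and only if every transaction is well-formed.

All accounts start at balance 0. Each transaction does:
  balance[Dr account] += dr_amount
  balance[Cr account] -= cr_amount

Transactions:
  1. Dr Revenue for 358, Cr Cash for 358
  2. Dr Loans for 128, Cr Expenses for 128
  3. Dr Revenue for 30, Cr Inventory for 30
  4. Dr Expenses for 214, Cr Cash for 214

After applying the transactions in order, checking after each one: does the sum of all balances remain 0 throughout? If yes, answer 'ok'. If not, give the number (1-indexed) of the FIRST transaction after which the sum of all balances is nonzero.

Answer: ok

Derivation:
After txn 1: dr=358 cr=358 sum_balances=0
After txn 2: dr=128 cr=128 sum_balances=0
After txn 3: dr=30 cr=30 sum_balances=0
After txn 4: dr=214 cr=214 sum_balances=0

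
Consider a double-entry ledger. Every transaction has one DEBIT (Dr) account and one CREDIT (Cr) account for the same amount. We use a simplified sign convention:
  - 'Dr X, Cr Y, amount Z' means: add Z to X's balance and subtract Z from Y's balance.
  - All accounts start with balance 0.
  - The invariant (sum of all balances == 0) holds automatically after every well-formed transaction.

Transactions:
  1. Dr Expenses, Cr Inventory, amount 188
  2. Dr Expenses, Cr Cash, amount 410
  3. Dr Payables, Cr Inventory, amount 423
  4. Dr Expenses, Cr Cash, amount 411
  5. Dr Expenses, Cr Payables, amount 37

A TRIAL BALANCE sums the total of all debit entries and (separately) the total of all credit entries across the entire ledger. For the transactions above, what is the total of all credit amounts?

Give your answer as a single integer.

Txn 1: credit+=188
Txn 2: credit+=410
Txn 3: credit+=423
Txn 4: credit+=411
Txn 5: credit+=37
Total credits = 1469

Answer: 1469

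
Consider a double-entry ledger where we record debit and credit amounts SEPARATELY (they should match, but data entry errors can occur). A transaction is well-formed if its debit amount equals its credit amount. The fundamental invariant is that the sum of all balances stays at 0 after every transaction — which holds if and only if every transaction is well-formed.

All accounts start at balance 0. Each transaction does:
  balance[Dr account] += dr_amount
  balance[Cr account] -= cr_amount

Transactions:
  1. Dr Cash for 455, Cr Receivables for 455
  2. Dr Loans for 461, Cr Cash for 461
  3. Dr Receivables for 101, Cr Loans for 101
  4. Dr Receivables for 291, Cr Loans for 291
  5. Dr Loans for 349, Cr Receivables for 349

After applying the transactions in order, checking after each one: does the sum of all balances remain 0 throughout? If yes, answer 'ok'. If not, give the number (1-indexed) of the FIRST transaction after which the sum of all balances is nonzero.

Answer: ok

Derivation:
After txn 1: dr=455 cr=455 sum_balances=0
After txn 2: dr=461 cr=461 sum_balances=0
After txn 3: dr=101 cr=101 sum_balances=0
After txn 4: dr=291 cr=291 sum_balances=0
After txn 5: dr=349 cr=349 sum_balances=0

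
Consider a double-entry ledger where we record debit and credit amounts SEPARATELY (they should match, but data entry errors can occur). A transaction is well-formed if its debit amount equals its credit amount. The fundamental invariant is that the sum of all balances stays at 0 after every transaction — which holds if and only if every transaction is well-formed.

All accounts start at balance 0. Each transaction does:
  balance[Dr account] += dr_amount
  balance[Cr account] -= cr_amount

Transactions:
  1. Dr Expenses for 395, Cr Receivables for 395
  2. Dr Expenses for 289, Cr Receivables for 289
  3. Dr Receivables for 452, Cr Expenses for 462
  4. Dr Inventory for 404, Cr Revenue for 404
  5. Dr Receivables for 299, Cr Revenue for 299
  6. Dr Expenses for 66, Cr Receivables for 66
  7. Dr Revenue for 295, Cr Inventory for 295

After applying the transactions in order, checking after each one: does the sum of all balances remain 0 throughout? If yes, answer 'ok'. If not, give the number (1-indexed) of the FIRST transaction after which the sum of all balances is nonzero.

After txn 1: dr=395 cr=395 sum_balances=0
After txn 2: dr=289 cr=289 sum_balances=0
After txn 3: dr=452 cr=462 sum_balances=-10
After txn 4: dr=404 cr=404 sum_balances=-10
After txn 5: dr=299 cr=299 sum_balances=-10
After txn 6: dr=66 cr=66 sum_balances=-10
After txn 7: dr=295 cr=295 sum_balances=-10

Answer: 3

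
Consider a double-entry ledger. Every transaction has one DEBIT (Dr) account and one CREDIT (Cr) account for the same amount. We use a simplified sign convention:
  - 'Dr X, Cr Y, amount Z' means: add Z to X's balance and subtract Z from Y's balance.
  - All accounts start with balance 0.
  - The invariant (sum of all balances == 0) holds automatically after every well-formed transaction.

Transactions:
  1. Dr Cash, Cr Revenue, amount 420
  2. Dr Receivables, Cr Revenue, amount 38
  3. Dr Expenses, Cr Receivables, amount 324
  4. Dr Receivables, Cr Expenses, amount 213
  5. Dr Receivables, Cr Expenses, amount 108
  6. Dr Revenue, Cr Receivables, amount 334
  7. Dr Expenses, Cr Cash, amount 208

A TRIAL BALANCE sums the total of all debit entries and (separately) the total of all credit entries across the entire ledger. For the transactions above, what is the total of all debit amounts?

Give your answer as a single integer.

Txn 1: debit+=420
Txn 2: debit+=38
Txn 3: debit+=324
Txn 4: debit+=213
Txn 5: debit+=108
Txn 6: debit+=334
Txn 7: debit+=208
Total debits = 1645

Answer: 1645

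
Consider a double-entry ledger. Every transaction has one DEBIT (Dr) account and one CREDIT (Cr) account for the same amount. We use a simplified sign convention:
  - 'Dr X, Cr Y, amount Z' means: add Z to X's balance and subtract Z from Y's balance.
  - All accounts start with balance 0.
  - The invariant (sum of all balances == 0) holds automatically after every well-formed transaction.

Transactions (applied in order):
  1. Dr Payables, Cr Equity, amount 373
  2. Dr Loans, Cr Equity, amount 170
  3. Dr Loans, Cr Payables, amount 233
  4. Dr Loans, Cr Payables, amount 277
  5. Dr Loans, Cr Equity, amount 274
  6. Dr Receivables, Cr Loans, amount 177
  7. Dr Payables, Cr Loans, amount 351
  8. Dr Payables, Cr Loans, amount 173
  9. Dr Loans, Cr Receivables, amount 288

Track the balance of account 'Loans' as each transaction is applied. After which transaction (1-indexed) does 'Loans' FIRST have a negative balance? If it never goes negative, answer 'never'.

Answer: never

Derivation:
After txn 1: Loans=0
After txn 2: Loans=170
After txn 3: Loans=403
After txn 4: Loans=680
After txn 5: Loans=954
After txn 6: Loans=777
After txn 7: Loans=426
After txn 8: Loans=253
After txn 9: Loans=541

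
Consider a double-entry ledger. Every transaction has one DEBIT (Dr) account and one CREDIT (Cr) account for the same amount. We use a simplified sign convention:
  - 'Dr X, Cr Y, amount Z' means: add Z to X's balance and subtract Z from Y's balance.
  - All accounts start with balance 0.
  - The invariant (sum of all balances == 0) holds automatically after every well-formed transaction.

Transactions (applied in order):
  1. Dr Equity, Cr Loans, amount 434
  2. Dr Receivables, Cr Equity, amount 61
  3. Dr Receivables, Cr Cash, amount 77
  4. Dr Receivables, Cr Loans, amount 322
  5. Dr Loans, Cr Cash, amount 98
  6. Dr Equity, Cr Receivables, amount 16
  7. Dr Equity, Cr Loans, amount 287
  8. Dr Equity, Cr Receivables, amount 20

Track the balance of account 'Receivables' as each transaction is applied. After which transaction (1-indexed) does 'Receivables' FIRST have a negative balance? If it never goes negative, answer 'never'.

After txn 1: Receivables=0
After txn 2: Receivables=61
After txn 3: Receivables=138
After txn 4: Receivables=460
After txn 5: Receivables=460
After txn 6: Receivables=444
After txn 7: Receivables=444
After txn 8: Receivables=424

Answer: never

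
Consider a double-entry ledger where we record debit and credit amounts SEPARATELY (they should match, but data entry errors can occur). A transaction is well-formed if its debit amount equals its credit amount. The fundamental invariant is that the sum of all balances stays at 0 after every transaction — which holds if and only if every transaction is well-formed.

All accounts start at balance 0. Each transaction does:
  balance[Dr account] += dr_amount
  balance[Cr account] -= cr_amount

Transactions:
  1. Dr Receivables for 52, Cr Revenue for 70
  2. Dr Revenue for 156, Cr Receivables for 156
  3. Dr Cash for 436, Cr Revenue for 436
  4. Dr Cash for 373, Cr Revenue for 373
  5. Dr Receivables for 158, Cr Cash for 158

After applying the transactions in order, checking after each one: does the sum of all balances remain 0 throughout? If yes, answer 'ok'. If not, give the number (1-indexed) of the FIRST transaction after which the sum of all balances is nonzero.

Answer: 1

Derivation:
After txn 1: dr=52 cr=70 sum_balances=-18
After txn 2: dr=156 cr=156 sum_balances=-18
After txn 3: dr=436 cr=436 sum_balances=-18
After txn 4: dr=373 cr=373 sum_balances=-18
After txn 5: dr=158 cr=158 sum_balances=-18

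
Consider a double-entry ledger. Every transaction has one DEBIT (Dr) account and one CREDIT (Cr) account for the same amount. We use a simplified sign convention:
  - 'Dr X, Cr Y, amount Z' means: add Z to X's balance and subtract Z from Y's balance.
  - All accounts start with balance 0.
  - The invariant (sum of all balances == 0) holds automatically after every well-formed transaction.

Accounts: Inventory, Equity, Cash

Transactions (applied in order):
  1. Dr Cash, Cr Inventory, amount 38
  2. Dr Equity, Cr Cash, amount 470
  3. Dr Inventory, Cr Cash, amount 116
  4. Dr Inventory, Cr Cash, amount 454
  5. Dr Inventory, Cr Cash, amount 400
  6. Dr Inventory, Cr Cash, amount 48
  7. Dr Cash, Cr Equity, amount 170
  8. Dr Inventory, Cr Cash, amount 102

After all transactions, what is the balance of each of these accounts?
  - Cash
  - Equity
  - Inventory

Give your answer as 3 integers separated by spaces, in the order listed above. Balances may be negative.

After txn 1 (Dr Cash, Cr Inventory, amount 38): Cash=38 Inventory=-38
After txn 2 (Dr Equity, Cr Cash, amount 470): Cash=-432 Equity=470 Inventory=-38
After txn 3 (Dr Inventory, Cr Cash, amount 116): Cash=-548 Equity=470 Inventory=78
After txn 4 (Dr Inventory, Cr Cash, amount 454): Cash=-1002 Equity=470 Inventory=532
After txn 5 (Dr Inventory, Cr Cash, amount 400): Cash=-1402 Equity=470 Inventory=932
After txn 6 (Dr Inventory, Cr Cash, amount 48): Cash=-1450 Equity=470 Inventory=980
After txn 7 (Dr Cash, Cr Equity, amount 170): Cash=-1280 Equity=300 Inventory=980
After txn 8 (Dr Inventory, Cr Cash, amount 102): Cash=-1382 Equity=300 Inventory=1082

Answer: -1382 300 1082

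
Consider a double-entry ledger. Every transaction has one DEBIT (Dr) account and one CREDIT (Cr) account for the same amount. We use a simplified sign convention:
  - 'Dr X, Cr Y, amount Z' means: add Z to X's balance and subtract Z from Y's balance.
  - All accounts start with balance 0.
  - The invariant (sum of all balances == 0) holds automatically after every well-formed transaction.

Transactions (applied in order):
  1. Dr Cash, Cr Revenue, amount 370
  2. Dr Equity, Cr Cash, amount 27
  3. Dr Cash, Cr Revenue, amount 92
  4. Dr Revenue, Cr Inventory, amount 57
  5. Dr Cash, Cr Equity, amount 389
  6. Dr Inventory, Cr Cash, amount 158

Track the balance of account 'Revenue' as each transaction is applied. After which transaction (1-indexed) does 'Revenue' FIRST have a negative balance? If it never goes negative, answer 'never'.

After txn 1: Revenue=-370

Answer: 1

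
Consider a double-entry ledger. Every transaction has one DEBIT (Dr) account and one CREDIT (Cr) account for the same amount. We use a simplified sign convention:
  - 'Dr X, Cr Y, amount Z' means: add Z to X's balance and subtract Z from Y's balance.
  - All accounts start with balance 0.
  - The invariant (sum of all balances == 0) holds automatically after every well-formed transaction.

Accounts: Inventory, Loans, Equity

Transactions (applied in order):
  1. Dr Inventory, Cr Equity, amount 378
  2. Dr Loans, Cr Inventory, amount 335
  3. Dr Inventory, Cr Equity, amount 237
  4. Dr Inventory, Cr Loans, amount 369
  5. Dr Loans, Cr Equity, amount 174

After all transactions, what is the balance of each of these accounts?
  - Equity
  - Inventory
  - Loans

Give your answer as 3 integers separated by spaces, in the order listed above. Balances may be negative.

Answer: -789 649 140

Derivation:
After txn 1 (Dr Inventory, Cr Equity, amount 378): Equity=-378 Inventory=378
After txn 2 (Dr Loans, Cr Inventory, amount 335): Equity=-378 Inventory=43 Loans=335
After txn 3 (Dr Inventory, Cr Equity, amount 237): Equity=-615 Inventory=280 Loans=335
After txn 4 (Dr Inventory, Cr Loans, amount 369): Equity=-615 Inventory=649 Loans=-34
After txn 5 (Dr Loans, Cr Equity, amount 174): Equity=-789 Inventory=649 Loans=140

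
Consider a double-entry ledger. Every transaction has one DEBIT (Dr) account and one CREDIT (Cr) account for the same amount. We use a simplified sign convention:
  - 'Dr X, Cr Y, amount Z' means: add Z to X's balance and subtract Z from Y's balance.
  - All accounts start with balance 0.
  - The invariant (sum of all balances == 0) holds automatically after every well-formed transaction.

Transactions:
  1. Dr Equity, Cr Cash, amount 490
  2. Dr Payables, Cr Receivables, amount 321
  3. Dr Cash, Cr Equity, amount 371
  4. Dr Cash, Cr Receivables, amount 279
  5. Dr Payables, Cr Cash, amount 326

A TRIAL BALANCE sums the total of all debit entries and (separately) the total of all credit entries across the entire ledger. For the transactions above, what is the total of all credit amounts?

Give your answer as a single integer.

Answer: 1787

Derivation:
Txn 1: credit+=490
Txn 2: credit+=321
Txn 3: credit+=371
Txn 4: credit+=279
Txn 5: credit+=326
Total credits = 1787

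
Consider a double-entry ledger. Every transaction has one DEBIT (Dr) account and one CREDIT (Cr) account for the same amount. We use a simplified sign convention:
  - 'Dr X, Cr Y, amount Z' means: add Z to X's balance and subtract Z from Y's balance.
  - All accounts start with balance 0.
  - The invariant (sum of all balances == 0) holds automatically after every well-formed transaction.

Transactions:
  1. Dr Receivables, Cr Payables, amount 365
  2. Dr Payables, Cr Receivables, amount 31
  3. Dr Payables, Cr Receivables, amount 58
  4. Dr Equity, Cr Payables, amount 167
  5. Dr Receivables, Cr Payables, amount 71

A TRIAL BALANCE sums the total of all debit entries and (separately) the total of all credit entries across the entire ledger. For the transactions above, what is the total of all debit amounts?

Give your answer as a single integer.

Answer: 692

Derivation:
Txn 1: debit+=365
Txn 2: debit+=31
Txn 3: debit+=58
Txn 4: debit+=167
Txn 5: debit+=71
Total debits = 692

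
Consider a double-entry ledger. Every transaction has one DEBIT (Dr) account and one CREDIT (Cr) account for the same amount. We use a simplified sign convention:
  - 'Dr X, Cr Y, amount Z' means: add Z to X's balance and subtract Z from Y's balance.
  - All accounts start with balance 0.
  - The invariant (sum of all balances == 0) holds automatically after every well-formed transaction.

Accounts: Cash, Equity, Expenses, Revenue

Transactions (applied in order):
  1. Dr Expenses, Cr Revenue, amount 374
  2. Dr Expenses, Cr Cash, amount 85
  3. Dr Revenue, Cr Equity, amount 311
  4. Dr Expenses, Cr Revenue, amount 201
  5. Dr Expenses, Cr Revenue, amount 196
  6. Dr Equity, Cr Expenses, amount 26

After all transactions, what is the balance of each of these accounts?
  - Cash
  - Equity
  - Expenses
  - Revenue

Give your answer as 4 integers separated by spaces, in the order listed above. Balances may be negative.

After txn 1 (Dr Expenses, Cr Revenue, amount 374): Expenses=374 Revenue=-374
After txn 2 (Dr Expenses, Cr Cash, amount 85): Cash=-85 Expenses=459 Revenue=-374
After txn 3 (Dr Revenue, Cr Equity, amount 311): Cash=-85 Equity=-311 Expenses=459 Revenue=-63
After txn 4 (Dr Expenses, Cr Revenue, amount 201): Cash=-85 Equity=-311 Expenses=660 Revenue=-264
After txn 5 (Dr Expenses, Cr Revenue, amount 196): Cash=-85 Equity=-311 Expenses=856 Revenue=-460
After txn 6 (Dr Equity, Cr Expenses, amount 26): Cash=-85 Equity=-285 Expenses=830 Revenue=-460

Answer: -85 -285 830 -460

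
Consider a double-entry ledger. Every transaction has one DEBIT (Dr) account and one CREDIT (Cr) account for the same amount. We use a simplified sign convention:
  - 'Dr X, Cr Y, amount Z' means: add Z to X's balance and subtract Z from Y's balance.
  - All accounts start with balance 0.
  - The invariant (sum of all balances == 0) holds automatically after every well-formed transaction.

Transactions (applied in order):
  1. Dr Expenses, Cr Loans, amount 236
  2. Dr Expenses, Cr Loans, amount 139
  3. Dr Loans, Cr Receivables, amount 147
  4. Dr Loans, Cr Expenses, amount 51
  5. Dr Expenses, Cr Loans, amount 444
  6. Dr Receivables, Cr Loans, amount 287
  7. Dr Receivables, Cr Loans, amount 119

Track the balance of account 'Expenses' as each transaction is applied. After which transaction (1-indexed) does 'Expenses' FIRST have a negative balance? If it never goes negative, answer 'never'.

After txn 1: Expenses=236
After txn 2: Expenses=375
After txn 3: Expenses=375
After txn 4: Expenses=324
After txn 5: Expenses=768
After txn 6: Expenses=768
After txn 7: Expenses=768

Answer: never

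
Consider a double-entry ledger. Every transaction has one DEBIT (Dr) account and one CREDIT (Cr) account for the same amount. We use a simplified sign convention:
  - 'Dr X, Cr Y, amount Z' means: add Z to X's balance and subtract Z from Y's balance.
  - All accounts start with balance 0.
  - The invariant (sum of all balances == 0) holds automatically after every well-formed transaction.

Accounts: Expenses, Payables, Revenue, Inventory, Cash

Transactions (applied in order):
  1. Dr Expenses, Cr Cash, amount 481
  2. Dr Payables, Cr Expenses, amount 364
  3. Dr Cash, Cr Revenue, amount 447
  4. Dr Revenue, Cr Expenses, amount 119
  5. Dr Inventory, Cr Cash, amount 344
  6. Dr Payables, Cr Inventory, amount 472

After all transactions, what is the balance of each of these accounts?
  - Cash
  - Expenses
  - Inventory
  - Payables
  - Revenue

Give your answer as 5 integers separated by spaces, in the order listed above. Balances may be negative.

Answer: -378 -2 -128 836 -328

Derivation:
After txn 1 (Dr Expenses, Cr Cash, amount 481): Cash=-481 Expenses=481
After txn 2 (Dr Payables, Cr Expenses, amount 364): Cash=-481 Expenses=117 Payables=364
After txn 3 (Dr Cash, Cr Revenue, amount 447): Cash=-34 Expenses=117 Payables=364 Revenue=-447
After txn 4 (Dr Revenue, Cr Expenses, amount 119): Cash=-34 Expenses=-2 Payables=364 Revenue=-328
After txn 5 (Dr Inventory, Cr Cash, amount 344): Cash=-378 Expenses=-2 Inventory=344 Payables=364 Revenue=-328
After txn 6 (Dr Payables, Cr Inventory, amount 472): Cash=-378 Expenses=-2 Inventory=-128 Payables=836 Revenue=-328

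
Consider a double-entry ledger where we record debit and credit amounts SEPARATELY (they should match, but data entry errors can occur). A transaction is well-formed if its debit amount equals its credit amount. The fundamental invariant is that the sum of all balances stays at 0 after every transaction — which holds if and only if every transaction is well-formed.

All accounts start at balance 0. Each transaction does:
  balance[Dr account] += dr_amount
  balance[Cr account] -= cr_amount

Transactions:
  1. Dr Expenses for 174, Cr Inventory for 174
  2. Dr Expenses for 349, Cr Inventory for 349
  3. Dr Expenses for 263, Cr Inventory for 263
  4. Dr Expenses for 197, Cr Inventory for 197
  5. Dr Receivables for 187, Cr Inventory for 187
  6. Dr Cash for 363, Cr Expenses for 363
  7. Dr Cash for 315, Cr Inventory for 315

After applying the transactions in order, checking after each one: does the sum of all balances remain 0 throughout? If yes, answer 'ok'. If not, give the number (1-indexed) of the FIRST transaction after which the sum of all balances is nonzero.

Answer: ok

Derivation:
After txn 1: dr=174 cr=174 sum_balances=0
After txn 2: dr=349 cr=349 sum_balances=0
After txn 3: dr=263 cr=263 sum_balances=0
After txn 4: dr=197 cr=197 sum_balances=0
After txn 5: dr=187 cr=187 sum_balances=0
After txn 6: dr=363 cr=363 sum_balances=0
After txn 7: dr=315 cr=315 sum_balances=0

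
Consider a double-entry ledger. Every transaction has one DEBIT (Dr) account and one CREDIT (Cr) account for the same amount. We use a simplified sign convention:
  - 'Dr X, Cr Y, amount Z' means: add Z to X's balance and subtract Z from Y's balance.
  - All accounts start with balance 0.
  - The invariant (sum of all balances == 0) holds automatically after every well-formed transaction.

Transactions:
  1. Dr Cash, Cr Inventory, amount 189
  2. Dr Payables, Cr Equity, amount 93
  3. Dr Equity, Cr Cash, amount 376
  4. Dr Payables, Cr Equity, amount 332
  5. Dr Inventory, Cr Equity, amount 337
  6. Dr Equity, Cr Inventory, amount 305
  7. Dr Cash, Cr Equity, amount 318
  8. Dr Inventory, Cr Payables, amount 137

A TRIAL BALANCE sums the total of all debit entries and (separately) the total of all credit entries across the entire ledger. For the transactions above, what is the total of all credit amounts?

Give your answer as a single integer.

Answer: 2087

Derivation:
Txn 1: credit+=189
Txn 2: credit+=93
Txn 3: credit+=376
Txn 4: credit+=332
Txn 5: credit+=337
Txn 6: credit+=305
Txn 7: credit+=318
Txn 8: credit+=137
Total credits = 2087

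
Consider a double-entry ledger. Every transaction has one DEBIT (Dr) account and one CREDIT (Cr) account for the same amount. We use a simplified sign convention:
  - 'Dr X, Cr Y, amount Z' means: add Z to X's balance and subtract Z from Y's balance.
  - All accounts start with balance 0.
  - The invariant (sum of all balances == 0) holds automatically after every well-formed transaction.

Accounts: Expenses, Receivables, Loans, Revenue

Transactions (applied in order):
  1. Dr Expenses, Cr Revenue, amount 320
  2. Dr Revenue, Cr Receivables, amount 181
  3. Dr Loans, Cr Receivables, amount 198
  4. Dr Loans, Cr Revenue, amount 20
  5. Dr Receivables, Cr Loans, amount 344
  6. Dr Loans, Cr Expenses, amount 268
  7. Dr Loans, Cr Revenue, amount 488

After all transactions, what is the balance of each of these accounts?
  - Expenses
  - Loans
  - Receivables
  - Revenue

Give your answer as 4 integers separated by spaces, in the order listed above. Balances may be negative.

After txn 1 (Dr Expenses, Cr Revenue, amount 320): Expenses=320 Revenue=-320
After txn 2 (Dr Revenue, Cr Receivables, amount 181): Expenses=320 Receivables=-181 Revenue=-139
After txn 3 (Dr Loans, Cr Receivables, amount 198): Expenses=320 Loans=198 Receivables=-379 Revenue=-139
After txn 4 (Dr Loans, Cr Revenue, amount 20): Expenses=320 Loans=218 Receivables=-379 Revenue=-159
After txn 5 (Dr Receivables, Cr Loans, amount 344): Expenses=320 Loans=-126 Receivables=-35 Revenue=-159
After txn 6 (Dr Loans, Cr Expenses, amount 268): Expenses=52 Loans=142 Receivables=-35 Revenue=-159
After txn 7 (Dr Loans, Cr Revenue, amount 488): Expenses=52 Loans=630 Receivables=-35 Revenue=-647

Answer: 52 630 -35 -647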